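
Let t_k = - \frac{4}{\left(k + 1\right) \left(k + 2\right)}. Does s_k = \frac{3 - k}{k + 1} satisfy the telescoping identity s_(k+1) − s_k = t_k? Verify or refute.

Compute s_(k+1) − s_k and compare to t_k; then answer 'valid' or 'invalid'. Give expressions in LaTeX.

Valid — Δs_k = t_k.

s_(k+1) = (2 - k)/(k + 2)
s_(k+1) − s_k = -4/(k**2 + 3*k + 2)
(s_(k+1) − s_k) − t_k = 0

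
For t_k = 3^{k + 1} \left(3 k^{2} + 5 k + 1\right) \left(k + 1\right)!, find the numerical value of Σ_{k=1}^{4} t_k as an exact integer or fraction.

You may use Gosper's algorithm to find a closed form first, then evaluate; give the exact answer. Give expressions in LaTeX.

Σ = 2099520

t_(k+1)/t_k = 3*(3*k**3 + 17*k**2 + 31*k + 18)/(3*k**2 + 5*k + 1).
A = 3*k + 6, B = 1, C = k**2 + 5*k/3 + 1/3.
Set up (3*k + 6)·f(k+1) − (1)·f(k) − (k**2 + 5*k/3 + 1/3) = 0.
Degrees (1,0,2) ⇒ d ≤ 1.
Coefficient equations give f(k) = (k - 1)/3.
R(k) = B(k−1)·f(k)/C(k) = (k - 1)/(3*k**2 + 5*k + 1); s_k = R·t_k = 3**(k + 1)*(k - 1)*factorial(k + 1).
Δs = 3**(k + 1)*(3*k**2 + 5*k + 1)*factorial(k + 1), as required.
Sum = s_(5) − s_(1); s_(5) = 2099520, s_(1) = 0 ⇒ 2099520.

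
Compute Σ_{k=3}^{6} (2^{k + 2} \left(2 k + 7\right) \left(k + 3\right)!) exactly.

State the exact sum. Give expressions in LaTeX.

The ratio is 2*(k + 4)*(2*k + 9)/(2*k + 7).
A = 2*k + 8, B = 1, C = k + 7/2.
Solve (2*k + 8)·f(k+1) − (1)·f(k) = k + 7/2.
d = 0 from the (1,0,1) case.
Match coefficients ⇒ f(k) = 1/2.
Get s_k = R·t_k = 2**(k + 2)*factorial(k + 3) with R(k) = B(k−1)f(k)/C(k) = 1/(2*k + 7).
Δs = 2**(k + 2)*(2*k + 7)*factorial(k + 3), as required.
Telescoping: Σ = s_(7) − s_(3) = 1857945600 − (23040) = 1857922560.

Σ = 1857922560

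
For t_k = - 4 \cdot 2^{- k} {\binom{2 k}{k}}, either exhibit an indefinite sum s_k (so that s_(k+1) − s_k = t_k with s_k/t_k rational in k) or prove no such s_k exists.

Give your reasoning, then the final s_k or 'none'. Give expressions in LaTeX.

r(k) = (2*k + 1)/(k + 1) after simplifying.
Normal form (A,B,C) = (2*k + 1, k + 1, 1).
f must satisfy (2*k + 1)·f(k+1) − (k)·f(k) = 1.
From deg A=1, deg B=1, deg C=0: d=-1.
Negative degree bound (-1): no f exists, t_k not Gosper-summable.

no hypergeometric antidifference exists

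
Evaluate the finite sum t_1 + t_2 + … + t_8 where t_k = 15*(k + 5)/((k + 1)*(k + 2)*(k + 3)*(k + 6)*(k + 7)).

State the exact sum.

Ratio r(k) = (k + 1)*(k + 6)**2/((k + 4)*(k + 5)*(k + 8)).
A = k + 1, B = k + 8, C = k**3 + 14*k**2 + 65*k + 100.
f must satisfy (k + 1)·f(k+1) − (k + 7)·f(k) = k**3 + 14*k**2 + 65*k + 100.
From deg A=1, deg B=1, deg C=3: d=6.
Solve for f: f(k) = k*(k + 3)*(k + 4)**2*(k + 5)**2/36 (degree 6 ≤ 6).
R(k) = B(k−1)·f(k)/C(k) = k*(k + 3)*(k + 4)*(k + 7)/36; s_k = R·t_k = 5*k*(k**2 + 9*k + 20)/(12*(k**3 + 9*k**2 + 20*k + 12)).
Δs = 15*(k + 5)/(k**5 + 19*k**4 + 131*k**3 + 401*k**2 + 540*k + 252), as required.
Σ_(k=1)^(8) t_k = s_(9) − s_(1) = 91/220 − (25/84) = 134/1155.

Σ = 134/1155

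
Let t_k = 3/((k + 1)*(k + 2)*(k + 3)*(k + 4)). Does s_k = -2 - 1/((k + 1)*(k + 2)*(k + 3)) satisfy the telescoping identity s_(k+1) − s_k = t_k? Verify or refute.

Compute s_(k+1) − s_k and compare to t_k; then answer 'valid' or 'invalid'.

s_(k+1) = -2 - 1/((k + 2)*(k + 3)*(k + 4))
s_(k+1) − s_k = 3/((k + 1)*(k + 2)*(k + 3)*(k + 4))
(s_(k+1) − s_k) − t_k = 0

valid (s_(k+1) − s_k reduces to t_k)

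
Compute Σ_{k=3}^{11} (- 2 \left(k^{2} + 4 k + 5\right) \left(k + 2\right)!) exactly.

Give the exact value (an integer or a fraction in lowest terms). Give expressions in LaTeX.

Σ = -2266635570240

t_(k+1)/t_k = (k + 3)*(4*k + (k + 1)**2 + 9)/(k**2 + 4*k + 5).
Factor: A=k + 3; B=1; C=k**2 + 4*k + 5.
Need (k + 3)·f(k+1) − (1)·f(k) = k**2 + 4*k + 5.
deg f ≤ 1 (via 1,0,2).
Solving with deg f ≤ 1: f(k) = k + 1.
So s_k = (B(k−1)f/C)·t_k = ((k + 1)/(k**2 + 4*k + 5))·t_k = -2*(k + 1)*factorial(k + 2).
s_(k+1) − s_k = -2*(k**2 + 4*k + 5)*factorial(k + 2) = t_k.
Sum = s_(12) − s_(3); s_(12) = -2266635571200, s_(3) = -960 ⇒ -2266635570240.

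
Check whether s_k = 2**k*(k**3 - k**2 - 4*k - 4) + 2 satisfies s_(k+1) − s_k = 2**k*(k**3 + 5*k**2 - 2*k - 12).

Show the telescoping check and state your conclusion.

s_(k+1) = 2*2**k*(-4*k + (k + 1)**3 - (k + 1)**2 - 8) + 2
s_(k+1) − s_k = 2**k*(k**3 + 5*k**2 - 2*k - 12)
(s_(k+1) − s_k) − t_k = 0

Valid: the claim telescopes to t_k.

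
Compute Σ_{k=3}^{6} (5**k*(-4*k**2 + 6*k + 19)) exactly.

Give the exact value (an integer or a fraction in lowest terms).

Σ = -1563000

The ratio is 5*(4*k**2 + 2*k - 21)/(4*k**2 - 6*k - 19).
A = 5, B = 1, C = k**2 - 3*k/2 - 19/4.
f must satisfy (5)·f(k+1) − (1)·f(k) = k**2 - 3*k/2 - 19/4.
From deg A=0, deg B=0, deg C=2: d=2.
Match coefficients ⇒ f(k) = (k**2 - 4*k - 1)/4.
Then R = B(k−1)f/C = (k**2 - 4*k - 1)/(4*k**2 - 6*k - 19), so s_k = R(k)·t_k = 5**k*(-k**2 + 4*k + 1).
Check: Δs_k = 5**k*(-4*k**2 + 6*k + 19). ✓
Evaluate s at k=7 and k=3: -1562500 and 500; difference -1563000.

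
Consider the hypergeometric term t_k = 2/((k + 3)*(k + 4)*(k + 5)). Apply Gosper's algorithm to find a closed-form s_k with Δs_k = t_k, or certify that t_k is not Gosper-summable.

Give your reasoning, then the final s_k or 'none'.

s_k = k*(k + 7)/(12*(k + 3)*(k + 4))

t_(k+1)/t_k = (k + 3)/(k + 6).
Gosper form: A/B · C(k+1)/C(k) with A=k + 3, B=k + 6, C=1.
Key eq: (k + 3)·f(k+1) = (k + 5)·f(k) + (1).
From deg A=1, deg B=1, deg C=0: d=2.
Solve for f: f(k) = k*(k + 7)/24 (degree 2 ≤ 2).
Then R = B(k−1)f/C = k*(k + 5)*(k + 7)/24, so s_k = R(k)·t_k = k*(k + 7)/(12*(k + 3)*(k + 4)).
Check: Δs_k = 2/(k**3 + 12*k**2 + 47*k + 60). ✓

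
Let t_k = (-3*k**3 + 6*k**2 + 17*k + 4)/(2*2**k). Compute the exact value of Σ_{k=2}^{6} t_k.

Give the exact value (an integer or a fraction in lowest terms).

Σ = 69/64

The ratio is (3*k**3 + 3*k**2 - 20*k - 24)/(2*(3*k**3 - 6*k**2 - 17*k - 4)).
Factor: A=1/2; B=1; C=k**3 - 2*k**2 - 17*k/3 - 4/3.
Need (1/2)·f(k+1) − (1)·f(k) = k**3 - 2*k**2 - 17*k/3 - 4/3.
d = 3 from the (0,0,3) case.
Match coefficients ⇒ f(k) = -2*k*(3*k**2 + 3*k - 2)/3.
Get s_k = R·t_k = k*(3*k**2 + 3*k - 2)/2**k with R(k) = B(k−1)f(k)/C(k) = -2*k*(3*k**2 + 3*k - 2)/(3*k**3 - 6*k**2 - 17*k - 4).
Δs = (-3*k**3 + 6*k**2 + 17*k + 4)/(2*2**k), as required.
Sum = s_(7) − s_(2); s_(7) = 581/64, s_(2) = 8 ⇒ 69/64.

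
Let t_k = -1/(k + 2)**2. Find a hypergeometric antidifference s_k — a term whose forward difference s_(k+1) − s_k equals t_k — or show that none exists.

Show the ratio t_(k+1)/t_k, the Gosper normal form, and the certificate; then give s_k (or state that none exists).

none — t_k is not Gosper-summable

Compute t_(k+1)/t_k: get (k + 2)**2/(k + 3)**2.
So A=k**2 + 4*k + 4 and B=k**2 + 6*k + 9, with C=1.
Solve (k**2 + 4*k + 4)·f(k+1) − (k**2 + 4*k + 4)·f(k) = 1.
From deg A=2, deg B=2, deg C=0: d=0.
Write f(k) = c0. Then LHS − RHS = -1, requiring -1 = 0: contradictory. No certificate.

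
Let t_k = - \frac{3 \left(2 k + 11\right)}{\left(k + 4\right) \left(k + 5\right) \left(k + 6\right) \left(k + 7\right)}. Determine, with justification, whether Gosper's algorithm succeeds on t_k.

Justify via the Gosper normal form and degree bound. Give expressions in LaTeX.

Yes. s_k = \frac{k \left(- k - 10\right)}{8 \left(k^{2} + 10 k + 24\right)}.

Compute t_(k+1)/t_k: get (k + 4)*(2*k + 13)/((k + 8)*(2*k + 11)).
Factor: A=k + 4; B=k + 8; C=k + 11/2.
f must satisfy (k + 4)·f(k+1) − (k + 7)·f(k) = k + 11/2.
Degrees (1,1,1) ⇒ d ≤ 3.
Coefficient equations give f(k) = k*(k + 5)*(k + 10)/48.
So s_k = (B(k−1)f/C)·t_k = (k*(k + 5)*(k + 7)*(k + 10)/(24*(2*k + 11)))·t_k = k*(-k - 10)/(8*(k**2 + 10*k + 24)).
Verify: 3*(-2*k - 11)/(k**4 + 22*k**3 + 179*k**2 + 638*k + 840) matches t_k.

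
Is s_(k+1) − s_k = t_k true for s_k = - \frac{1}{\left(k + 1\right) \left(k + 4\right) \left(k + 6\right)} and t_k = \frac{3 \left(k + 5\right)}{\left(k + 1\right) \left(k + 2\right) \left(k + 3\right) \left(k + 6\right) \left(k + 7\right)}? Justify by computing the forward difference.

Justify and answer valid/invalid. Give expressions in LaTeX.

s_(k+1) = -1/((k + 2)*(k + 5)*(k + 7))
s_(k+1) − s_k = (3*k**2 + 25*k + 46)/(k**6 + 25*k**5 + 247*k**4 + 1219*k**3 + 3112*k**2 + 3796*k + 1680)
(s_(k+1) − s_k) − t_k = 2*(-4*k**2 - 37*k - 81)/(k**7 + 28*k**6 + 322*k**5 + 1960*k**4 + 6769*k**3 + 13132*k**2 + 13068*k + 5040)

Invalid: residual \frac{2 \left(- 4 k^{2} - 37 k - 81\right)}{k^{7} + 28 k^{6} + 322 k^{5} + 1960 k^{4} + 6769 k^{3} + 13132 k^{2} + 13068 k + 5040} ≠ 0.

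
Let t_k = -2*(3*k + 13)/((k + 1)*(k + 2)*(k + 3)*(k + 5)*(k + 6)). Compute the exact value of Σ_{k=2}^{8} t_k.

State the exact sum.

t_(k+1)/t_k = (k + 1)*(k + 5)*(3*k + 16)/((k + 4)*(k + 7)*(3*k + 13)).
Gosper form: A/B · C(k+1)/C(k) with A=k + 1, B=k + 7, C=k**2 + 25*k/3 + 52/3.
f must satisfy (k + 1)·f(k+1) − (k + 6)·f(k) = k**2 + 25*k/3 + 52/3.
deg f ≤ 5 (via 1,1,2).
Coefficient equations give f(k) = k*(k + 3)*(k + 4)*(k**2 + 8*k + 17)/30.
So s_k = (B(k−1)f/C)·t_k = (k*(k + 3)*(k + 6)*(k**2 + 8*k + 17)/(10*(3*k + 13)))·t_k = k*(-k**2 - 8*k - 17)/(5*(k**3 + 8*k**2 + 17*k + 10)).
Check: Δs_k = 2*(-3*k - 13)/(k**5 + 17*k**4 + 107*k**3 + 307*k**2 + 396*k + 180). ✓
Evaluate s at k=9 and k=2: -153/770 and -37/210; difference -26/1155.

Σ = -26/1155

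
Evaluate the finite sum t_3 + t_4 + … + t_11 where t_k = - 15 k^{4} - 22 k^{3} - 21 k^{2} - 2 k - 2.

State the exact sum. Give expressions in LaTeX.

Σ = -705654

The ratio is (15*k**4 + 82*k**3 + 177*k**2 + 170*k + 62)/(15*k**4 + 22*k**3 + 21*k**2 + 2*k + 2).
Take A(k)=1, B(k)=1, C(k)=k**4 + 22*k**3/15 + 7*k**2/5 + 2*k/15 + 2/15.
Need (1)·f(k+1) − (1)·f(k) = k**4 + 22*k**3/15 + 7*k**2/5 + 2*k/15 + 2/15.
d = 5 from the (0,0,4) case.
Solve for f: f(k) = k*(3*k**4 - 2*k**3 + k**2 - 4*k + 4)/15 (degree 5 ≤ 5).
So s_k = (B(k−1)f/C)·t_k = (k*(3*k**4 - 2*k**3 + k**2 - 4*k + 4)/(15*k**4 + 22*k**3 + 21*k**2 + 2*k + 2))·t_k = k*(-3*k**4 + 2*k**3 - k**2 + 4*k - 4).
Check: Δs_k = -15*k**4 - 22*k**3 - 21*k**2 - 2*k - 2. ✓
Evaluate s at k=12 and k=3: -706224 and -570; difference -705654.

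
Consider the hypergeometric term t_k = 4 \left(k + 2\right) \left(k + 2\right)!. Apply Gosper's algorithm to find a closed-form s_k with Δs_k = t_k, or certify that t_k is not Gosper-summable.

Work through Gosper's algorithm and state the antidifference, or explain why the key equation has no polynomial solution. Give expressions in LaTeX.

s_k = 4 \left(k + 2\right)!

Step 1: r(k) = (k + 3)**2/(k + 2).
So A=k + 3 and B=1, with C=k + 2.
Solve (k + 3)·f(k+1) − (1)·f(k) = k + 2.
Degrees (1,0,1) ⇒ d ≤ 0.
A polynomial solution: f(k) = 1.
Certificate R = B(k−1)f/C = 1/(k + 2) gives s_k = 4*factorial(k + 2).
Verify: 4*(k + 2)*factorial(k + 2) matches t_k.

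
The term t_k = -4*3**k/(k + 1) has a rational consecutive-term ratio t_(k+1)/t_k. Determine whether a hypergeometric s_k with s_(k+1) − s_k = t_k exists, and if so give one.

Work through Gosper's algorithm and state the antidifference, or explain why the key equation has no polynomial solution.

Compute t_(k+1)/t_k: get 3*(k + 1)/(k + 2).
Factor: A=3*k + 3; B=k + 2; C=1.
Key eq: (3*k + 3)·f(k+1) = (k + 1)·f(k) + (1).
Degrees (1,1,0) ⇒ d ≤ -1.
d = -1 < 0 ⇒ no nonzero polynomial f; not summable.

not Gosper-summable; s_k does not exist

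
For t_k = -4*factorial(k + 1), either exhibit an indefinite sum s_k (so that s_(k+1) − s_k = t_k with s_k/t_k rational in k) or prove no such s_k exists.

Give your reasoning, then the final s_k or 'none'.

Step 1: r(k) = k + 2.
Take A(k)=k + 2, B(k)=1, C(k)=1.
f must satisfy (k + 2)·f(k+1) − (1)·f(k) = 1.
deg f ≤ -1 (via 1,0,0).
deg f ≤ -1 is impossible — no certificate.

none — t_k is not Gosper-summable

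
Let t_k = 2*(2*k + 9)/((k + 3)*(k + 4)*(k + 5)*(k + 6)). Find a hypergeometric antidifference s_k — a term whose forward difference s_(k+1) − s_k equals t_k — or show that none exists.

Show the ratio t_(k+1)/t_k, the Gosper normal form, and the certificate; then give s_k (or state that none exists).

The ratio is (k + 3)*(2*k + 11)/((k + 7)*(2*k + 9)).
A = k + 3, B = k + 7, C = k + 9/2.
Key eq: (k + 3)·f(k+1) = (k + 6)·f(k) + (k + 9/2).
Degrees (1,1,1) ⇒ d ≤ 3.
Solving with deg f ≤ 3: f(k) = k*(k + 4)*(k + 8)/30.
So s_k = (B(k−1)f/C)·t_k = (k*(k + 4)*(k + 6)*(k + 8)/(15*(2*k + 9)))·t_k = 2*k*(k + 8)/(15*(k**2 + 8*k + 15)).
Verify: 2*(2*k + 9)/(k**4 + 18*k**3 + 119*k**2 + 342*k + 360) matches t_k.

s_k = 2*k*(k + 8)/(15*(k**2 + 8*k + 15))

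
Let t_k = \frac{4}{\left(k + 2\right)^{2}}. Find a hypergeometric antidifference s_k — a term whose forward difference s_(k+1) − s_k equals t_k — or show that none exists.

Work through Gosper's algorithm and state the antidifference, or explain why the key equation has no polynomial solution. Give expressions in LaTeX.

none (Gosper's algorithm certifies no s_k)

Step 1: r(k) = (k + 2)**2/(k + 3)**2.
Normal form (A,B,C) = (k**2 + 4*k + 4, k**2 + 6*k + 9, 1).
Key eq: (k**2 + 4*k + 4)·f(k+1) = (k**2 + 4*k + 4)·f(k) + (1).
Degrees (2,2,0) ⇒ d ≤ 0.
Generic f = c0 gives residual -1; -1 = 0 cannot hold, so t_k is not Gosper-summable.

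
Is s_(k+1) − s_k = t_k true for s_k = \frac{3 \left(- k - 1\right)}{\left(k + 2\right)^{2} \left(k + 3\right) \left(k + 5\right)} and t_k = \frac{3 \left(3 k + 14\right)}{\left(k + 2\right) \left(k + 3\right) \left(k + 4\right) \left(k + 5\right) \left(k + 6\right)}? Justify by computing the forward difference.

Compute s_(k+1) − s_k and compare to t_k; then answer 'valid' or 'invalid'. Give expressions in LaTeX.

Invalid: residual \frac{6 \left(- 2 k^{2} - 15 k - 26\right)}{k^{7} + 25 k^{6} + 261 k^{5} + 1475 k^{4} + 4874 k^{3} + 9420 k^{2} + 9864 k + 4320} ≠ 0.

s_(k+1) = 3*(-k - 2)/((k + 3)**2*(k + 4)*(k + 6))
s_(k+1) − s_k = 3*(3*k**3 + 25*k**2 + 58*k + 32)/(k**7 + 25*k**6 + 261*k**5 + 1475*k**4 + 4874*k**3 + 9420*k**2 + 9864*k + 4320)
(s_(k+1) − s_k) − t_k = 6*(-2*k**2 - 15*k - 26)/(k**7 + 25*k**6 + 261*k**5 + 1475*k**4 + 4874*k**3 + 9420*k**2 + 9864*k + 4320)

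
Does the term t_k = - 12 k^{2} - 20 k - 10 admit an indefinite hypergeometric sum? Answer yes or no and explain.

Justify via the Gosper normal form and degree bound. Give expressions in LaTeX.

Compute t_(k+1)/t_k: get (6*k**2 + 22*k + 21)/(6*k**2 + 10*k + 5).
Take A(k)=1, B(k)=1, C(k)=k**2 + 5*k/3 + 5/6.
Set up (1)·f(k+1) − (1)·f(k) − (k**2 + 5*k/3 + 5/6) = 0.
Degrees (0,0,2) ⇒ d ≤ 3.
Coefficient equations give f(k) = k*(2*k**2 + 2*k + 1)/6.
Then R = B(k−1)f/C = k*(2*k**2 + 2*k + 1)/(6*k**2 + 10*k + 5), so s_k = R(k)·t_k = 2*k*(-2*k**2 - 2*k - 1).
Δs = -12*k**2 - 20*k - 10, as required.

Yes. s_k = 2 k \left(- 2 k^{2} - 2 k - 1\right).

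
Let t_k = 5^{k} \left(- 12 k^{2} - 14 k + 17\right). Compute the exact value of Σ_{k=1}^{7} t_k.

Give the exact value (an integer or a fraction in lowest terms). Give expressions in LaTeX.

Σ = -61328145

Ratio r(k) = 5*(12*k**2 + 38*k + 9)/(12*k**2 + 14*k - 17).
So A=5 and B=1, with C=k**2 + 7*k/6 - 17/12.
Set up (5)·f(k+1) − (1)·f(k) − (k**2 + 7*k/6 - 17/12) = 0.
Degrees (0,0,2) ⇒ d ≤ 2.
Solve for f: f(k) = (3*k**2 - 4*k - 3)/12 (degree 2 ≤ 2).
So s_k = (B(k−1)f/C)·t_k = ((3*k**2 - 4*k - 3)/(12*k**2 + 14*k - 17))·t_k = 5**k*(-3*k**2 + 4*k + 3).
Verify: 5**k*(-12*k**2 - 14*k + 17) matches t_k.
Evaluate s at k=8 and k=1: -61328125 and 20; difference -61328145.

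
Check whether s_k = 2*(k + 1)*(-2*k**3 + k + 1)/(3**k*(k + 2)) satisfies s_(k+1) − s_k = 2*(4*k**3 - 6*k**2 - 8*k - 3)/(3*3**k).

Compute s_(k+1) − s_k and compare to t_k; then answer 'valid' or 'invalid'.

Invalid: residual 2*(-4*k**4 - 8*k**3 + 20*k**2 + 22*k + 9)/(3*3**k*(k**2 + 5*k + 6)) ≠ 0.

s_(k+1) = 2*(k + 2)*(k - 2*(k + 1)**3 + 2)/(3*3**k*(k + 3))
s_(k+1) − s_k = 2*(4*k**5 + 10*k**4 - 22*k**3 - 59*k**2 - 41*k - 9)/(3*3**k*(k**2 + 5*k + 6))
(s_(k+1) − s_k) − t_k = 2*(-4*k**4 - 8*k**3 + 20*k**2 + 22*k + 9)/(3*3**k*(k**2 + 5*k + 6))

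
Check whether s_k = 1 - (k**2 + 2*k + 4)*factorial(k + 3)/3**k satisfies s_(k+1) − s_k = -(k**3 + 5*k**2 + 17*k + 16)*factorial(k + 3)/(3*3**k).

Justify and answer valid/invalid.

valid (s_(k+1) − s_k reduces to t_k)

s_(k+1) = -3**(-k - 1)*(2*k + (k + 1)**2 + 6)*factorial(k + 4) + 1
s_(k+1) − s_k = -(k**3 + 5*k**2 + 17*k + 16)*factorial(k + 3)/(3*3**k)
(s_(k+1) − s_k) − t_k = 0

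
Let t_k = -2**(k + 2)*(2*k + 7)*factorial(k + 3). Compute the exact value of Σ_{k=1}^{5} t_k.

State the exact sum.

The ratio is 2*(k + 4)*(2*k + 9)/(2*k + 7).
Factor: A=2*k + 8; B=1; C=k + 7/2.
Key eq: (2*k + 8)·f(k+1) = (1)·f(k) + (k + 7/2).
deg f ≤ 0 (via 1,0,1).
Coefficient equations give f(k) = 1/2.
Certificate R = B(k−1)f/C = 1/(2*k + 7) gives s_k = -2**(k + 2)*factorial(k + 3).
Verify: -2**(k + 2)*(2*k + 7)*factorial(k + 3) matches t_k.
Sum = s_(6) − s_(1); s_(6) = -92897280, s_(1) = -192 ⇒ -92897088.

Σ = -92897088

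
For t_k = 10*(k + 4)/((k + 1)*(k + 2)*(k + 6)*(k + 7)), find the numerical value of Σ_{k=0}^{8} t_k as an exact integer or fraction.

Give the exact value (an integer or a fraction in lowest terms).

Σ = 4/5

Step 1: r(k) = (k + 1)*(k + 5)*(k + 6)/((k + 3)*(k + 4)*(k + 8)).
Take A(k)=k + 1, B(k)=k + 8, C(k)=k**4 + 16*k**3 + 95*k**2 + 248*k + 240.
Solve (k + 1)·f(k+1) − (k + 7)·f(k) = k**4 + 16*k**3 + 95*k**2 + 248*k + 240.
Degrees (1,1,4) ⇒ d ≤ 6.
Solve for f: f(k) = k*(k + 2)*(k + 3)*(k + 4)*(k + 5)*(k + 7)/12 (degree 6 ≤ 6).
Get s_k = R·t_k = 5*k*(k + 7)/(6*(k**2 + 7*k + 6)) with R(k) = B(k−1)f(k)/C(k) = k*(k + 2)*(k + 7)**2/(12*(k + 4)).
s_(k+1) − s_k = 10*(k + 4)/(k**4 + 16*k**3 + 83*k**2 + 152*k + 84) = t_k.
Σ_(k=0)^(8) t_k = s_(9) − s_(0) = 4/5 − (0) = 4/5.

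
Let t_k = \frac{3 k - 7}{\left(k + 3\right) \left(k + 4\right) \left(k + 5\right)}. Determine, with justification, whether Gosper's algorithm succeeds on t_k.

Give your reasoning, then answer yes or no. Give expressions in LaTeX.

r(k) = (k + 3)*(3*k - 4)/((k + 6)*(3*k - 7)) after simplifying.
A = k + 3, B = k + 6, C = k - 7/3.
Set up (k + 3)·f(k+1) − (k + 5)·f(k) − (k - 7/3) = 0.
From deg A=1, deg B=1, deg C=1: d=2.
Solving with deg f ≤ 2: f(k) = k*(k - 29)/36.
Get s_k = R·t_k = k*(k - 29)/(12*(k + 3)*(k + 4)) with R(k) = B(k−1)f(k)/C(k) = k*(k - 29)*(k + 5)/(12*(3*k - 7)).
s_(k+1) − s_k = (3*k - 7)/(k**3 + 12*k**2 + 47*k + 60) = t_k.

Yes. s_k = \frac{k \left(k - 29\right)}{12 \left(k + 3\right) \left(k + 4\right)}.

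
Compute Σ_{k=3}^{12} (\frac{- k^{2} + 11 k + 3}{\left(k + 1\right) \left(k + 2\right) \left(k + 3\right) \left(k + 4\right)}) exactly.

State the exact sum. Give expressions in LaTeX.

r(k) = (k + 1)*(11*k - (k + 1)**2 + 14)/((k + 5)*(-k**2 + 11*k + 3)) after simplifying.
Gosper form: A/B · C(k+1)/C(k) with A=k + 1, B=k + 5, C=k**2 - 11*k - 3.
f must satisfy (k + 1)·f(k+1) − (k + 4)·f(k) = k**2 - 11*k - 3.
Bound: deg f ≤ 3.
Match coefficients ⇒ f(k) = -k*(k**2 + 9*k - 1)/3.
So s_k = (B(k−1)f/C)·t_k = (-k*(k + 4)*(k**2 + 9*k - 1)/(3*(k**2 - 11*k - 3)))·t_k = k*(k**2 + 9*k - 1)/(3*(k + 1)*(k + 2)*(k + 3)).
Check: Δs_k = (-k**2 + 11*k + 3)/(k**4 + 10*k**3 + 35*k**2 + 50*k + 24). ✓
Evaluate s at k=13 and k=3: 247/672 and 7/24; difference 17/224.

Σ = 17/224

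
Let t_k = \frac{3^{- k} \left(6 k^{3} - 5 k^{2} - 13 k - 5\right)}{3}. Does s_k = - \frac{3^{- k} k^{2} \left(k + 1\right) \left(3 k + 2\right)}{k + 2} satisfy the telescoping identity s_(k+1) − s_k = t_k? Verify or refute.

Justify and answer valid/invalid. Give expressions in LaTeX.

s_(k+1) = -(k + 1)**2*(k + 2)*(3*k + 5)/(3*3**k*(k + 3))
s_(k+1) − s_k = (6*k**5 + 19*k**4 - 18*k**3 - 83*k**2 - 72*k - 20)/(3*3**k*(k**2 + 5*k + 6))
(s_(k+1) − s_k) − t_k = (-6*k**4 - 16*k**3 + 17*k**2 + 31*k + 10)/(3*3**k*(k**2 + 5*k + 6))

Invalid: residual \frac{3^{- k} \left(- 6 k^{4} - 16 k^{3} + 17 k^{2} + 31 k + 10\right)}{3 \left(k^{2} + 5 k + 6\right)} ≠ 0.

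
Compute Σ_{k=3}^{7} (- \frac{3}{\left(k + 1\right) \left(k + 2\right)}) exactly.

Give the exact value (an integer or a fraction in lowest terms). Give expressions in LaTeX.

Σ = -5/12

t_(k+1)/t_k = (k + 1)/(k + 3).
Take A(k)=k + 1, B(k)=k + 3, C(k)=1.
Solve (k + 1)·f(k+1) − (k + 2)·f(k) = 1.
Degrees (1,1,0) ⇒ d ≤ 1.
A polynomial solution: f(k) = k.
R(k) = B(k−1)·f(k)/C(k) = k*(k + 2); s_k = R·t_k = -3*k/(k + 1).
Check: Δs_k = -3/(k**2 + 3*k + 2). ✓
Evaluate s at k=8 and k=3: -8/3 and -9/4; difference -5/12.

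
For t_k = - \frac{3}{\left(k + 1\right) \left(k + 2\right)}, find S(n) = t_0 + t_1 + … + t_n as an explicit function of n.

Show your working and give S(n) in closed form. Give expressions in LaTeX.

Step 1: r(k) = (k + 1)/(k + 3).
So A=k + 1 and B=k + 3, with C=1.
Set up (k + 1)·f(k+1) − (k + 2)·f(k) − (1) = 0.
deg f ≤ 1 (via 1,1,0).
Coefficient equations give f(k) = k.
So s_k = (B(k−1)f/C)·t_k = (k*(k + 2))·t_k = -3*k/(k + 1).
Δs = -3/(k**2 + 3*k + 2), as required.
Evaluate: s_(n+1) = 3*(-n - 1)/(n + 2); subtract s_(0) = 0 ⇒ S(n) = 3*(-n - 1)/(n + 2).

S(n) = \frac{3 \left(- n - 1\right)}{n + 2}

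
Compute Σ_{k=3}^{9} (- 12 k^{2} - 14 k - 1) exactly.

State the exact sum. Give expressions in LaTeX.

t_(k+1)/t_k = (12*k**2 + 38*k + 27)/(12*k**2 + 14*k + 1).
So A=1 and B=1, with C=k**2 + 7*k/6 + 1/12.
Set up (1)·f(k+1) − (1)·f(k) − (k**2 + 7*k/6 + 1/12) = 0.
deg f ≤ 3 (via 0,0,2).
Solving with deg f ≤ 3: f(k) = k*(4*k**2 + k - 4)/12.
Certificate R = B(k−1)f/C = k*(4*k**2 + k - 4)/(12*k**2 + 14*k + 1) gives s_k = k*(-4*k**2 - k + 4).
s_(k+1) − s_k = -12*k**2 - 14*k - 1 = t_k.
Telescoping: Σ = s_(10) − s_(3) = -4060 − (-105) = -3955.

Σ = -3955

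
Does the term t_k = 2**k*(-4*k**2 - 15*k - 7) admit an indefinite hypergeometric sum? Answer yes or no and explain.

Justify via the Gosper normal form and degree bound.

Yes. s_k = 2**k*(-4*k**2 + k - 1).

Step 1: r(k) = 2*(4*k**2 + 23*k + 26)/(4*k**2 + 15*k + 7).
Factor: A=2; B=1; C=k**2 + 15*k/4 + 7/4.
f must satisfy (2)·f(k+1) − (1)·f(k) = k**2 + 15*k/4 + 7/4.
d = 2 from the (0,0,2) case.
Coefficient equations give f(k) = (4*k**2 - k + 1)/4.
Then R = B(k−1)f/C = (4*k**2 - k + 1)/(4*k**2 + 15*k + 7), so s_k = R(k)·t_k = 2**k*(-4*k**2 + k - 1).
s_(k+1) − s_k = 2**k*(-4*k**2 - 15*k - 7) = t_k.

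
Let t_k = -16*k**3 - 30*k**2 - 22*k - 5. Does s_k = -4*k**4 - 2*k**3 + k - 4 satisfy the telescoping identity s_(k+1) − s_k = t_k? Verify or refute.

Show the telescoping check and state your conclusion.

s_(k+1) = k - 4*(k + 1)**4 - 2*(k + 1)**3 - 3
s_(k+1) − s_k = -16*k**3 - 30*k**2 - 22*k - 5
(s_(k+1) − s_k) − t_k = 0

valid; difference matches t_k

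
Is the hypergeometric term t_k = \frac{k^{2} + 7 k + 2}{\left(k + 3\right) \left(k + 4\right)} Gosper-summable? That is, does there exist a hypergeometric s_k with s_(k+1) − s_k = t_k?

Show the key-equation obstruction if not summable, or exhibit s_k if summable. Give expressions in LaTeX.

Step 1: r(k) = (k + 3)*(7*k + (k + 1)**2 + 9)/((k + 5)*(k**2 + 7*k + 2)).
Gosper form: A/B · C(k+1)/C(k) with A=k + 3, B=k + 5, C=k**2 + 7*k + 2.
Need (k + 3)·f(k+1) − (k + 4)·f(k) = k**2 + 7*k + 2.
d = 2 from the (1,1,2) case.
Coefficient equations give f(k) = k*(3*k - 1)/3.
Then R = B(k−1)f/C = k*(k + 4)*(3*k - 1)/(3*(k**2 + 7*k + 2)), so s_k = R(k)·t_k = k*(3*k - 1)/(3*(k + 3)).
Δs = (k**2 + 7*k + 2)/(k**2 + 7*k + 12), as required.

Yes. s_k = \frac{k \left(3 k - 1\right)}{3 \left(k + 3\right)}.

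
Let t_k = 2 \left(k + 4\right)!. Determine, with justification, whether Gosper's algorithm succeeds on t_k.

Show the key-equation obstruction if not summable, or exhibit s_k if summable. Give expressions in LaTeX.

Ratio r(k) = k + 5.
Normal form (A,B,C) = (k + 5, 1, 1).
Set up (k + 5)·f(k+1) − (1)·f(k) − (1) = 0.
From deg A=1, deg B=0, deg C=0: d=-1.
Bound -1 < 0, so the key equation has no polynomial solution.

No — t_k has no hypergeometric antidifference.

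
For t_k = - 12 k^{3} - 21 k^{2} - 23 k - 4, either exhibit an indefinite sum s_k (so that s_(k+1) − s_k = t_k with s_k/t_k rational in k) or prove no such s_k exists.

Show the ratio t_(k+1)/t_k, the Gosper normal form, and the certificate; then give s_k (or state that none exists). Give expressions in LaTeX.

s_k = k \left(- 3 k^{3} - k^{2} - 4 k + 4\right)

Step 1: r(k) = (12*k**3 + 57*k**2 + 101*k + 60)/(12*k**3 + 21*k**2 + 23*k + 4).
So A=1 and B=1, with C=k**3 + 7*k**2/4 + 23*k/12 + 1/3.
Need (1)·f(k+1) − (1)·f(k) = k**3 + 7*k**2/4 + 23*k/12 + 1/3.
deg f ≤ 4 (via 0,0,3).
Coefficient equations give f(k) = k*(3*k - 2)*(k**2 + k + 2)/12.
Certificate R = B(k−1)f/C = k*(3*k - 2)*(k**2 + k + 2)/(12*k**3 + 21*k**2 + 23*k + 4) gives s_k = k*(-3*k**3 - k**2 - 4*k + 4).
Verify: -12*k**3 - 21*k**2 - 23*k - 4 matches t_k.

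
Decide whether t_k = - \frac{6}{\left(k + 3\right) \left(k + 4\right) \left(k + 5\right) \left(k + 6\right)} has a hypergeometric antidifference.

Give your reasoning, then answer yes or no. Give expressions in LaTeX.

r(k) = (k + 3)/(k + 7) after simplifying.
Factor: A=k + 3; B=k + 7; C=1.
Key eq: (k + 3)·f(k+1) = (k + 6)·f(k) + (1).
From deg A=1, deg B=1, deg C=0: d=3.
A polynomial solution: f(k) = k*(k**2 + 12*k + 47)/180.
Then R = B(k−1)f/C = k*(k + 6)*(k**2 + 12*k + 47)/180, so s_k = R(k)·t_k = k*(-k**2 - 12*k - 47)/(30*(k + 3)*(k + 4)*(k + 5)).
Check: Δs_k = -6/(k**4 + 18*k**3 + 119*k**2 + 342*k + 360). ✓

Yes. s_k = \frac{k \left(- k^{2} - 12 k - 47\right)}{30 \left(k + 3\right) \left(k + 4\right) \left(k + 5\right)}.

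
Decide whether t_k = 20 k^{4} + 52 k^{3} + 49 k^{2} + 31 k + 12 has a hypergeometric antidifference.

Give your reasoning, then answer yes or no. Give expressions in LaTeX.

Yes. s_k = k \left(4 k^{4} + 3 k^{3} - 3 k^{2} + 4 k + 4\right).

Ratio r(k) = (20*k**4 + 132*k**3 + 325*k**2 + 365*k + 164)/(20*k**4 + 52*k**3 + 49*k**2 + 31*k + 12).
So A=1 and B=1, with C=k**4 + 13*k**3/5 + 49*k**2/20 + 31*k/20 + 3/5.
Need (1)·f(k+1) − (1)·f(k) = k**4 + 13*k**3/5 + 49*k**2/20 + 31*k/20 + 3/5.
Bound: deg f ≤ 5.
Solving with deg f ≤ 5: f(k) = k*(4*k**4 + 3*k**3 - 3*k**2 + 4*k + 4)/20.
Get s_k = R·t_k = k*(4*k**4 + 3*k**3 - 3*k**2 + 4*k + 4) with R(k) = B(k−1)f(k)/C(k) = k*(4*k**4 + 3*k**3 - 3*k**2 + 4*k + 4)/(20*k**4 + 52*k**3 + 49*k**2 + 31*k + 12).
Δs = 20*k**4 + 52*k**3 + 49*k**2 + 31*k + 12, as required.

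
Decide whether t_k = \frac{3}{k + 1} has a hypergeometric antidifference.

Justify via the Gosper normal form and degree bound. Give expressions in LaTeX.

Compute t_(k+1)/t_k: get (k + 1)/(k + 2).
A = k + 1, B = k + 2, C = 1.
Solve (k + 1)·f(k+1) − (k + 1)·f(k) = 1.
Bound: deg f ≤ 0.
f = c0 ⇒ A·f(k+1) − B(k−1)·f(k) − C = -1. The system {-1 = 0} is inconsistent; no antidifference.

No. Not Gosper-summable.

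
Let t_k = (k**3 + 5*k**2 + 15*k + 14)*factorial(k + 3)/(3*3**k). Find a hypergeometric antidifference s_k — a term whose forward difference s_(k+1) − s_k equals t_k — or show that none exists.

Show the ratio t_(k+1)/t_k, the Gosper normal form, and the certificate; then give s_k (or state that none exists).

s_k = (k**2 + 2*k + 2)*factorial(k + 3)/3**k

r(k) = (k**4 + 12*k**3 + 60*k**2 + 147*k + 140)/(3*(k**3 + 5*k**2 + 15*k + 14)) after simplifying.
Factor: A=k/3 + 4/3; B=1; C=k**3 + 5*k**2 + 15*k + 14.
f must satisfy (k/3 + 4/3)·f(k+1) − (1)·f(k) = k**3 + 5*k**2 + 15*k + 14.
deg f ≤ 2 (via 1,0,3).
A polynomial solution: f(k) = 3*(k**2 + 2*k + 2).
Get s_k = R·t_k = (k**2 + 2*k + 2)*factorial(k + 3)/3**k with R(k) = B(k−1)f(k)/C(k) = 3*(k**2 + 2*k + 2)/(k**3 + 5*k**2 + 15*k + 14).
Verify: (k**3 + 5*k**2 + 15*k + 14)*factorial(k + 3)/(3*3**k) matches t_k.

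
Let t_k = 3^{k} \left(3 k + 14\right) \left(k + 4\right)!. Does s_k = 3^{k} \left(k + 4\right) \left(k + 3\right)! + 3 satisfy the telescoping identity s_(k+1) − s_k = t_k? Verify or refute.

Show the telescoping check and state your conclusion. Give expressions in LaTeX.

valid (s_(k+1) − s_k reduces to t_k)

s_(k+1) = 3**(k + 1)*(k + 5)*factorial(k + 4) + 3
s_(k+1) − s_k = 3**k*(3*k + 14)*factorial(k + 4)
(s_(k+1) − s_k) − t_k = 0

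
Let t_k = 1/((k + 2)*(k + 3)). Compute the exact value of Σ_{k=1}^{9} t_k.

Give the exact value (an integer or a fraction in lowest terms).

Σ = 1/4

t_(k+1)/t_k = (k + 2)/(k + 4).
So A=k + 2 and B=k + 4, with C=1.
Need (k + 2)·f(k+1) − (k + 3)·f(k) = 1.
d = 1 from the (1,1,0) case.
Match coefficients ⇒ f(k) = k/2.
Certificate R = B(k−1)f/C = k*(k + 3)/2 gives s_k = k/(2*(k + 2)).
Check: Δs_k = 1/(k**2 + 5*k + 6). ✓
Evaluate s at k=10 and k=1: 5/12 and 1/6; difference 1/4.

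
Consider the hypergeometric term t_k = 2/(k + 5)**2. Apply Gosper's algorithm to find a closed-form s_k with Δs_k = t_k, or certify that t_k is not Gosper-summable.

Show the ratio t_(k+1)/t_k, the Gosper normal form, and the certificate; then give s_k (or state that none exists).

no hypergeometric antidifference exists

r(k) = (k + 5)**2/(k + 6)**2 after simplifying.
So A=k**2 + 10*k + 25 and B=k**2 + 12*k + 36, with C=1.
Solve (k**2 + 10*k + 25)·f(k+1) − (k**2 + 10*k + 25)·f(k) = 1.
Degrees (2,2,0) ⇒ d ≤ 0.
Generic f = c0 gives residual -1; -1 = 0 cannot hold, so t_k is not Gosper-summable.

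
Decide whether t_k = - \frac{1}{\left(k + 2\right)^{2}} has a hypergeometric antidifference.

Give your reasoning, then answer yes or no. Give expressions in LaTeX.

No; the coefficient equations for f are inconsistent.

The ratio is (k + 2)**2/(k + 3)**2.
Take A(k)=k**2 + 4*k + 4, B(k)=k**2 + 6*k + 9, C(k)=1.
f must satisfy (k**2 + 4*k + 4)·f(k+1) − (k**2 + 4*k + 4)·f(k) = 1.
d = 0 from the (2,2,0) case.
f = c0 ⇒ A·f(k+1) − B(k−1)·f(k) − C = -1. The system {-1 = 0} is inconsistent; no antidifference.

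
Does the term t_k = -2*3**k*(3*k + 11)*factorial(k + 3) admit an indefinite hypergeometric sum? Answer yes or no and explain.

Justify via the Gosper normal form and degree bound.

Yes. s_k = -2*3**k*factorial(k + 3).

r(k) = 3*(k + 4)*(3*k + 14)/(3*k + 11) after simplifying.
Take A(k)=3*k + 12, B(k)=1, C(k)=k + 11/3.
f must satisfy (3*k + 12)·f(k+1) − (1)·f(k) = k + 11/3.
Degrees (1,0,1) ⇒ d ≤ 0.
Coefficient equations give f(k) = 1/3.
Get s_k = R·t_k = -2*3**k*factorial(k + 3) with R(k) = B(k−1)f(k)/C(k) = 1/(3*k + 11).
Check: Δs_k = -2*3**k*(3*k + 11)*factorial(k + 3). ✓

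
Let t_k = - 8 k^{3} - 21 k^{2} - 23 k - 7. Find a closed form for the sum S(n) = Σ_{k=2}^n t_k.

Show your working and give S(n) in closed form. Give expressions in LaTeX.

t_(k+1)/t_k = (8*k**3 + 45*k**2 + 89*k + 59)/(8*k**3 + 21*k**2 + 23*k + 7).
Gosper form: A/B · C(k+1)/C(k) with A=1, B=1, C=k**3 + 21*k**2/8 + 23*k/8 + 7/8.
Solve (1)·f(k+1) − (1)·f(k) = k**3 + 21*k**2/8 + 23*k/8 + 7/8.
d = 4 from the (0,0,3) case.
Coefficient equations give f(k) = k*(2*k**3 + 3*k**2 + 3*k - 1)/8.
So s_k = (B(k−1)f/C)·t_k = (k*(2*k**3 + 3*k**2 + 3*k - 1)/(8*k**3 + 21*k**2 + 23*k + 7))·t_k = k*(-2*k**3 - 3*k**2 - 3*k + 1).
Δs = -8*k**3 - 21*k**2 - 23*k - 7, as required.
Σ_(k=2)^n t_k = s_(n+1) − s_(2) = (-2*n**4 - 11*n**3 - 24*n**2 - 22*n - 7) − (-66), i.e. -2*n**4 - 11*n**3 - 24*n**2 - 22*n + 59.

S(n) = - 2 n^{4} - 11 n^{3} - 24 n^{2} - 22 n + 59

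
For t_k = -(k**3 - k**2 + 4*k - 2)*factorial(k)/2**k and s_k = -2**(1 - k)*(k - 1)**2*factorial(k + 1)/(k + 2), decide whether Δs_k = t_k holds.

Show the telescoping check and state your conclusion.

Invalid: residual (k**4 + k**3 + 10*k - 6)*factorial(k)/(2**k*(k + 2)*(k + 3)) ≠ 0.

s_(k+1) = -k**2*factorial(k + 2)/(2**k*(k + 3))
s_(k+1) − s_k = -(k**4 + 2*k**3 + 2*k**2 + 10*k - 6)*factorial(k + 1)/(2**k*(k + 2)*(k + 3))
(s_(k+1) − s_k) − t_k = (k**4 + k**3 + 10*k - 6)*factorial(k)/(2**k*(k + 2)*(k + 3))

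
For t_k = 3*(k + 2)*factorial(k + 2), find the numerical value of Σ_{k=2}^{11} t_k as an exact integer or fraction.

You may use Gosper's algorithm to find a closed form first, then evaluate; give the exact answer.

Σ = 261534873528

r(k) = (k + 3)**2/(k + 2) after simplifying.
So A=k + 3 and B=1, with C=k + 2.
f must satisfy (k + 3)·f(k+1) − (1)·f(k) = k + 2.
Bound: deg f ≤ 0.
Match coefficients ⇒ f(k) = 1.
Certificate R = B(k−1)f/C = 1/(k + 2) gives s_k = 3*factorial(k + 2).
Verify: 3*(k + 2)*factorial(k + 2) matches t_k.
Sum = s_(12) − s_(2); s_(12) = 261534873600, s_(2) = 72 ⇒ 261534873528.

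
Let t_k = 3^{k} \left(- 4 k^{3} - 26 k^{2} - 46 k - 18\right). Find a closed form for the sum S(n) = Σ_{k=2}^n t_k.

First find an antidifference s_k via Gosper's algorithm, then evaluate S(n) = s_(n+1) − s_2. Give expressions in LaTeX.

The ratio is 3*(2*k**3 + 19*k**2 + 55*k + 47)/(2*k**3 + 13*k**2 + 23*k + 9).
Gosper form: A/B · C(k+1)/C(k) with A=3, B=1, C=k**3 + 13*k**2/2 + 23*k/2 + 9/2.
Key eq: (3)·f(k+1) = (1)·f(k) + (k**3 + 13*k**2/2 + 23*k/2 + 9/2).
Bound: deg f ≤ 3.
Match coefficients ⇒ f(k) = (2*k**3 + 4*k**2 + 2*k - 3)/4.
Get s_k = R·t_k = 3**k*(-2*k**3 - 4*k**2 - 2*k + 3) with R(k) = B(k−1)f(k)/C(k) = (2*k**3 + 4*k**2 + 2*k - 3)/(2*(2*k**3 + 13*k**2 + 23*k + 9)).
Verify: 3**k*(-4*k**3 - 26*k**2 - 46*k - 18) matches t_k.
Evaluate: s_(n+1) = 3**(n + 1)*(-2*n**3 - 10*n**2 - 16*n - 5); subtract s_(2) = -297 ⇒ S(n) = -6*3**n*n**3 - 30*3**n*n**2 - 48*3**n*n - 15*3**n + 297.

S(n) = - 6 \cdot 3^{n} n^{3} - 30 \cdot 3^{n} n^{2} - 48 \cdot 3^{n} n - 15 \cdot 3^{n} + 297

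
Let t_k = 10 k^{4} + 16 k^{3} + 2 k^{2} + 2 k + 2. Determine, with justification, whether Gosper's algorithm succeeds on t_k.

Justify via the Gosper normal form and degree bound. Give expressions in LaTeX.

Yes. s_k = k \left(2 k^{4} - k^{3} - 4 k^{2} + 4 k + 1\right).

Ratio r(k) = (5*k**4 + 28*k**3 + 55*k**2 + 47*k + 16)/(5*k**4 + 8*k**3 + k**2 + k + 1).
So A=1 and B=1, with C=k**4 + 8*k**3/5 + k**2/5 + k/5 + 1/5.
Need (1)·f(k+1) − (1)·f(k) = k**4 + 8*k**3/5 + k**2/5 + k/5 + 1/5.
Bound: deg f ≤ 5.
Match coefficients ⇒ f(k) = k*(2*k**4 - k**3 - 4*k**2 + 4*k + 1)/10.
So s_k = (B(k−1)f/C)·t_k = (k*(2*k**4 - k**3 - 4*k**2 + 4*k + 1)/(2*(5*k**4 + 8*k**3 + k**2 + k + 1)))·t_k = k*(2*k**4 - k**3 - 4*k**2 + 4*k + 1).
Check: Δs_k = 10*k**4 + 16*k**3 + 2*k**2 + 2*k + 2. ✓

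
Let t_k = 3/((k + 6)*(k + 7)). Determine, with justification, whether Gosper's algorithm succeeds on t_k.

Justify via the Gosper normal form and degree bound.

The ratio is (k + 6)/(k + 8).
So A=k + 6 and B=k + 8, with C=1.
Need (k + 6)·f(k+1) − (k + 7)·f(k) = 1.
deg f ≤ 1 (via 1,1,0).
Match coefficients ⇒ f(k) = k/6.
Certificate R = B(k−1)f/C = k*(k + 7)/6 gives s_k = k/(2*(k + 6)).
s_(k+1) − s_k = 3/(k**2 + 13*k + 42) = t_k.

Yes. s_k = k/(2*(k + 6)).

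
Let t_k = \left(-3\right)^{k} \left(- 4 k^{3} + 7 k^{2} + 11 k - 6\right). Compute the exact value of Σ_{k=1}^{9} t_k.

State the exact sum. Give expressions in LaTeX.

Σ = 36197040

t_(k+1)/t_k = 3*(-4*k**3 - 5*k**2 + 13*k + 8)/(4*k**3 - 7*k**2 - 11*k + 6).
A = -3, B = 1, C = k**3 - 7*k**2/4 - 11*k/4 + 3/2.
Solve (-3)·f(k+1) − (1)·f(k) = k**3 - 7*k**2/4 - 11*k/4 + 3/2.
Bound: deg f ≤ 3.
Match coefficients ⇒ f(k) = -(k**3 - 4*k**2 + k + 3)/4.
R(k) = B(k−1)·f(k)/C(k) = -(k**3 - 4*k**2 + k + 3)/(4*k**3 - 7*k**2 - 11*k + 6); s_k = R·t_k = (-3)**k*(k**3 - 4*k**2 + k + 3).
s_(k+1) − s_k = (-3)**k*(-4*k**3 + 7*k**2 + 11*k - 6) = t_k.
Σ_(k=1)^(9) t_k = s_(10) − s_(1) = 36197037 − (-3) = 36197040.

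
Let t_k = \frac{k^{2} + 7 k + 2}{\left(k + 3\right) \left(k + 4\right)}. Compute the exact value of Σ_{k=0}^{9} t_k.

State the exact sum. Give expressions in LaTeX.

r(k) = (k + 3)*(7*k + (k + 1)**2 + 9)/((k + 5)*(k**2 + 7*k + 2)) after simplifying.
A = k + 3, B = k + 5, C = k**2 + 7*k + 2.
Need (k + 3)·f(k+1) − (k + 4)·f(k) = k**2 + 7*k + 2.
deg f ≤ 2 (via 1,1,2).
Solve for f: f(k) = k*(3*k - 1)/3 (degree 2 ≤ 2).
R(k) = B(k−1)·f(k)/C(k) = k*(k + 4)*(3*k - 1)/(3*(k**2 + 7*k + 2)); s_k = R·t_k = k*(3*k - 1)/(3*(k + 3)).
Check: Δs_k = (k**2 + 7*k + 2)/(k**2 + 7*k + 12). ✓
Σ_(k=0)^(9) t_k = s_(10) − s_(0) = 290/39 − (0) = 290/39.

Σ = 290/39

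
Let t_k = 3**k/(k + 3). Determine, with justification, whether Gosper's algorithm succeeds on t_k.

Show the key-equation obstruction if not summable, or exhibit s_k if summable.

The ratio is 3*(k + 3)/(k + 4).
Factor: A=3*k + 9; B=k + 4; C=1.
Need (3*k + 9)·f(k+1) − (k + 3)·f(k) = 1.
From deg A=1, deg B=1, deg C=0: d=-1.
Negative degree bound (-1): no f exists, t_k not Gosper-summable.

No; the degree bound rules out any f.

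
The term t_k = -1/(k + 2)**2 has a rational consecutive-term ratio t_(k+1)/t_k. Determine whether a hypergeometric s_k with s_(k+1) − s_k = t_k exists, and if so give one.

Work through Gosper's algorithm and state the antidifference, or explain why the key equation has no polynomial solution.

no hypergeometric antidifference exists

t_(k+1)/t_k = (k + 2)**2/(k + 3)**2.
So A=k**2 + 4*k + 4 and B=k**2 + 6*k + 9, with C=1.
Set up (k**2 + 4*k + 4)·f(k+1) − (k**2 + 4*k + 4)·f(k) − (1) = 0.
deg f ≤ 0 (via 2,2,0).
Put f(k) = c0: A·f(k+1) − B(k−1)·f(k) − C = -1; need -1 = 0 — inconsistent ⇒ no f, not summable.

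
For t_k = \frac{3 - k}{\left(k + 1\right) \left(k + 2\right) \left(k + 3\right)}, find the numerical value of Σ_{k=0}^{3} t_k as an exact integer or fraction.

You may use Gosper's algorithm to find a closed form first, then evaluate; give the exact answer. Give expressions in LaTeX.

Σ = 3/5

t_(k+1)/t_k = (k - 2)*(k + 1)/((k - 3)*(k + 4)).
Gosper form: A/B · C(k+1)/C(k) with A=k + 1, B=k + 4, C=k - 3.
Key eq: (k + 1)·f(k+1) = (k + 3)·f(k) + (k - 3).
d = 2 from the (1,1,1) case.
Solving with deg f ≤ 2: f(k) = -k*(k + 5)/2.
R(k) = B(k−1)·f(k)/C(k) = -k*(k + 3)*(k + 5)/(2*(k - 3)); s_k = R·t_k = k*(k + 5)/(2*(k + 1)*(k + 2)).
Check: Δs_k = (3 - k)/(k**3 + 6*k**2 + 11*k + 6). ✓
Σ_(k=0)^(3) t_k = s_(4) − s_(0) = 3/5 − (0) = 3/5.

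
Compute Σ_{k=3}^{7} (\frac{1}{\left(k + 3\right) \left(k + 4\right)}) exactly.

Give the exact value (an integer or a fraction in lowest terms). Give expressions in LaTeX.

Step 1: r(k) = (k + 3)/(k + 5).
Take A(k)=k + 3, B(k)=k + 5, C(k)=1.
f must satisfy (k + 3)·f(k+1) − (k + 4)·f(k) = 1.
d = 1 from the (1,1,0) case.
Solve for f: f(k) = k/3 (degree 1 ≤ 1).
Then R = B(k−1)f/C = k*(k + 4)/3, so s_k = R(k)·t_k = k/(3*(k + 3)).
Check: Δs_k = 1/(k**2 + 7*k + 12). ✓
Telescoping: Σ = s_(8) − s_(3) = 8/33 − (1/6) = 5/66.

Σ = 5/66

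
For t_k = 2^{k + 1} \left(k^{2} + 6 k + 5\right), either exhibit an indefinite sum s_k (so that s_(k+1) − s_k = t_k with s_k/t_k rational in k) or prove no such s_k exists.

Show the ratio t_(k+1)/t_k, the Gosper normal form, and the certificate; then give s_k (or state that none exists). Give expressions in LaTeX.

r(k) = 2*(k**2 + 8*k + 12)/(k**2 + 6*k + 5) after simplifying.
Normal form (A,B,C) = (2, 1, k**2 + 6*k + 5).
Key eq: (2)·f(k+1) = (1)·f(k) + (k**2 + 6*k + 5).
d = 2 from the (0,0,2) case.
Solving with deg f ≤ 2: f(k) = k**2 + 2*k - 1.
Get s_k = R·t_k = 2**(k + 1)*(k**2 + 2*k - 1) with R(k) = B(k−1)f(k)/C(k) = (k**2 + 2*k - 1)/((k + 1)*(k + 5)).
s_(k+1) − s_k = 2**(k + 1)*(k**2 + 6*k + 5) = t_k.

s_k = 2^{k + 1} \left(k^{2} + 2 k - 1\right)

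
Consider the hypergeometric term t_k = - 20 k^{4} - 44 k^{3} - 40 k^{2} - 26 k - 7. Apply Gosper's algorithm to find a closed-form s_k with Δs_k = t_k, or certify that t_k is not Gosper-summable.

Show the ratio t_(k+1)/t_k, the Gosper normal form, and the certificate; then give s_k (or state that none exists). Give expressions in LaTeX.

s_k = k^{2} \left(- 4 k^{3} - k^{2} + 2 k - 4\right)

Compute t_(k+1)/t_k: get (20*k**4 + 124*k**3 + 292*k**2 + 318*k + 137)/(20*k**4 + 44*k**3 + 40*k**2 + 26*k + 7).
Gosper form: A/B · C(k+1)/C(k) with A=1, B=1, C=k**4 + 11*k**3/5 + 2*k**2 + 13*k/10 + 7/20.
Key eq: (1)·f(k+1) = (1)·f(k) + (k**4 + 11*k**3/5 + 2*k**2 + 13*k/10 + 7/20).
d = 5 from the (0,0,4) case.
A polynomial solution: f(k) = k**2*(4*k**3 + k**2 - 2*k + 4)/20.
Get s_k = R·t_k = k**2*(-4*k**3 - k**2 + 2*k - 4) with R(k) = B(k−1)f(k)/C(k) = k**2*(4*k**3 + k**2 - 2*k + 4)/(20*k**4 + 44*k**3 + 40*k**2 + 26*k + 7).
Check: Δs_k = -20*k**4 - 44*k**3 - 40*k**2 - 26*k - 7. ✓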